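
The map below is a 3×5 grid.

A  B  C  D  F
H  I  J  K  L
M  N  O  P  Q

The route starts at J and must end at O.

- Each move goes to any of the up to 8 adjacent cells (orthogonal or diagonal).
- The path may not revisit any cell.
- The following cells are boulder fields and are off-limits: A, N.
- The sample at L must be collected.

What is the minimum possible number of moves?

4

Any route passes through L somewhere between J and O. Summing Chebyshev distances along the two legs (J → L → O) gives a lower bound of 2 + 2 = 4 moves.
A route of 4 moves achieves this: J → D → L → K → O.
Since 4 matches the lower bound, it is optimal.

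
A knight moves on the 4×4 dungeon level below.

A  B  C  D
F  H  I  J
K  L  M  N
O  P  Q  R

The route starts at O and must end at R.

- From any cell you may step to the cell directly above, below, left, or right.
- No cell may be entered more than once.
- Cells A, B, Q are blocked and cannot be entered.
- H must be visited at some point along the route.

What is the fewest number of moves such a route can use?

Any route passes through H somewhere between O and R. Summing Manhattan distances along the two legs (O → H → R) gives a lower bound of 3 + 4 = 7 moves.
A route of 7 moves achieves this: O → K → F → H → L → M → N → R.
Since 7 matches the lower bound, it is optimal.

7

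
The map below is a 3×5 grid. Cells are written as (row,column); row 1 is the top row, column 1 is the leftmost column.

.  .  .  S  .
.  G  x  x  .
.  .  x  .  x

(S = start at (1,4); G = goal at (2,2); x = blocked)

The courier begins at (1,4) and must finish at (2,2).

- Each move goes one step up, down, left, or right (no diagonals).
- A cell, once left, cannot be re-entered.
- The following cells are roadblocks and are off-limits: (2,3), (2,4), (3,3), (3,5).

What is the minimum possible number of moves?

The Manhattan distance from (1,4) to (2,2) is |1−2| + |4−2| = 3, so at least 3 moves are needed.
A route of 3 moves achieves this: (1,4) → (1,3) → (1,2) → (2,2).
Since 3 matches the lower bound, it is optimal.

3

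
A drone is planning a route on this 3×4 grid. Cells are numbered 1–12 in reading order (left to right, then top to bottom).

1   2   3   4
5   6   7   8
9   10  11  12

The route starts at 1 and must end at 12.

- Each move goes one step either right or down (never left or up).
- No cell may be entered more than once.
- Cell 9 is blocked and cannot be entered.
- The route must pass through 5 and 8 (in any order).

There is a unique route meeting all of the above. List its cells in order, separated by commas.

Moves only go right or down, so the column and row indices never decrease.
Route from 1: down to 5, 3× right (reaching 8), down to 12 — 5 moves in all.
Check: all required cells visited.

1, 5, 6, 7, 8, 12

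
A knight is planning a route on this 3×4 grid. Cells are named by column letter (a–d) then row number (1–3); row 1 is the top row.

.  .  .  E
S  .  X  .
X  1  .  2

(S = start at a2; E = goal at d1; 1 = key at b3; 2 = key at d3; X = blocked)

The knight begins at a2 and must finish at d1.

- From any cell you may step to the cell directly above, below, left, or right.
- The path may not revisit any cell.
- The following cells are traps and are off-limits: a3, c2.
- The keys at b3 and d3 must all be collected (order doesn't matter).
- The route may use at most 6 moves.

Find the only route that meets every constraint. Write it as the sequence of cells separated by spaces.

Any route must reach b3 and d3 and still end at d1 within 6 moves, so the order of the required stops is forced.
Route from a2: right 1 to b2, down 1 to b3, right 2 to d3, up 2 to d1 — 6 moves in all.
Check: all required cells visited; 6 ≤ 6 moves.

a2 b2 b3 c3 d3 d2 d1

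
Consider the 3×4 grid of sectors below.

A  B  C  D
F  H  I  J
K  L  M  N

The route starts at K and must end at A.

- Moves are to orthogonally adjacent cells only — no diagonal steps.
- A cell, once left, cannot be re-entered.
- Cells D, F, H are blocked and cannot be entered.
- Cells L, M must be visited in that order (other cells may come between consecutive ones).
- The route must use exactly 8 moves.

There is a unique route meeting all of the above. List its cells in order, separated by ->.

K -> L -> M -> N -> J -> I -> C -> B -> A

The waypoints must appear in the order L, M, with no cell reused.
Route from K: 3× right (reaching N), up to J, left to I, up to C, 2× left (reaching A) — 8 moves in all.
Check: order respected (L at step 1, M at step 2); 8 moves as required.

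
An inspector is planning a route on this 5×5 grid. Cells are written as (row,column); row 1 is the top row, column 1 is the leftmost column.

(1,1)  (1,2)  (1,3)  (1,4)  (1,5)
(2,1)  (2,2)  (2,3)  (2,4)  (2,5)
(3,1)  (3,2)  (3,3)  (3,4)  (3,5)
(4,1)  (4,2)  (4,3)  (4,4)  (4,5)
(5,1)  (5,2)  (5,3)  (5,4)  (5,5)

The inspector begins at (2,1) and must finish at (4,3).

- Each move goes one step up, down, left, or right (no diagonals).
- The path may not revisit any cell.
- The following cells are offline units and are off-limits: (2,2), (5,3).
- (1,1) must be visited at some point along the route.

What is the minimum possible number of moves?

Any route passes through (1,1) somewhere between (2,1) and (4,3). Summing Manhattan distances along the two legs ((2,1) → (1,1) → (4,3)) gives a lower bound of 1 + 5 = 6 moves.
A route of 6 moves achieves this: (2,1) → (1,1) → (1,2) → (1,3) → (2,3) → (3,3) → (4,3).
Since 6 matches the lower bound, it is optimal.

6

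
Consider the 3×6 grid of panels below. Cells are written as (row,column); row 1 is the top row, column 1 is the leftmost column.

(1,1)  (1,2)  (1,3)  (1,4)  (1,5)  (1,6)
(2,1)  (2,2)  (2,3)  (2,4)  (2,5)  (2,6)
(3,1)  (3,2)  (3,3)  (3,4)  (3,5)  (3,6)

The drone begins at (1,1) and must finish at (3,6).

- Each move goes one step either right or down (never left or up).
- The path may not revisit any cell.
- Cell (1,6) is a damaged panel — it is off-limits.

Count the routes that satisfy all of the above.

A right/down-only route from (1,1) to (3,6) makes exactly 2 down-moves and 5 right-moves in some order.
With no other constraints that would be C(7,2) = 21 routes.
Subtract routes through each blocked cell (inclusion–exclusion for overlaps): − through (1,6): 1 → 20.
That gives 20 routes.

20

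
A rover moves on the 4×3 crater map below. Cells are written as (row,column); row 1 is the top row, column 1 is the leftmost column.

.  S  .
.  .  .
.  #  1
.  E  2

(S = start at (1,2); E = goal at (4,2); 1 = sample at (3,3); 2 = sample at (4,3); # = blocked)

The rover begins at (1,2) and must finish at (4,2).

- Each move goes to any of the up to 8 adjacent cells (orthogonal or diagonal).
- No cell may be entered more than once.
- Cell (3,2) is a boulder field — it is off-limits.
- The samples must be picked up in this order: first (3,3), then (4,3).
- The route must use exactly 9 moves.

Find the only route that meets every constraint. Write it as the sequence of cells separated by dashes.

The waypoints must appear in the order (3,3), (4,3), with no cell reused.
Route from (1,2): left 1 to (1,1), down 2 to (3,1), up-right 2 to (1,3), down 3 to (4,3), left 1 to (4,2) — 9 moves in all.
Check: order respected (1 at step 7, 2 at step 8); 9 moves as required.

(1,2) - (1,1) - (2,1) - (3,1) - (2,2) - (1,3) - (2,3) - (3,3) - (4,3) - (4,2)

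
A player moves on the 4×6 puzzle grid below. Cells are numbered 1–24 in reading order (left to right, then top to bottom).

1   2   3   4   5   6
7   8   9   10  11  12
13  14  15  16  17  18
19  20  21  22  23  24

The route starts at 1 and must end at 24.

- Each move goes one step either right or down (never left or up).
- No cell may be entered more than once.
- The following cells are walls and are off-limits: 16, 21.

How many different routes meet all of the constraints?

16

A right/down-only route from 1 to 24 makes exactly 3 down-moves and 5 right-moves in some order.
With no other constraints that would be C(8,3) = 56 routes.
Subtract routes through each blocked cell (inclusion–exclusion for overlaps): − through 16: 30 − through 21: 10 → 16.
That gives 16 routes.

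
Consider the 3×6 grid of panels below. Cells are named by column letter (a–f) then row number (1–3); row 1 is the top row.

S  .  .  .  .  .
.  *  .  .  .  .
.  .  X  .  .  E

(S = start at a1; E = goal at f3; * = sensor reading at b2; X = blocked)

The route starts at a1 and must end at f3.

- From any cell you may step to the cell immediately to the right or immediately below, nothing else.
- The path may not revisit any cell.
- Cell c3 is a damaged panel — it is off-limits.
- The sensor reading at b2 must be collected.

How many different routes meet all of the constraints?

6

A right/down-only route from a1 to f3 makes exactly 2 down-moves and 5 right-moves in some order.
With no other constraints that would be C(7,2) = 21 routes.
Split at b2 and multiply the segment counts (each segment already excludes blocked cells): a1→b2: 2; b2→f3: 3; product = 6.
That gives 6 routes.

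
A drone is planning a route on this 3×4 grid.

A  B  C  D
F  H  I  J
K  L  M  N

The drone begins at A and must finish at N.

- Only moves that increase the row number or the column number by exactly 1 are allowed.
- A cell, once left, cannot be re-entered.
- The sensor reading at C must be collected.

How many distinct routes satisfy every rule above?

A right/down-only route from A to N makes exactly 2 down-moves and 3 right-moves in some order.
With no other constraints that would be C(5,2) = 10 routes.
Split at C and multiply the segment counts: A→C: 1; C→N: 3; product = 3.
That gives 3 routes.

3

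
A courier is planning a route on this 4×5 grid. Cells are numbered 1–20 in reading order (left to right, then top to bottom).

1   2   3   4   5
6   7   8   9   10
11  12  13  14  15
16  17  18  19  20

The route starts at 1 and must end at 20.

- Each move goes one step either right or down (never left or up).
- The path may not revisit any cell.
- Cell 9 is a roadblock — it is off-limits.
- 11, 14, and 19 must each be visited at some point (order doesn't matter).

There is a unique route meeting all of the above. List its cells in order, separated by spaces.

Moves only go right or down, so the column and row indices never decrease.
Route from 1: down 2 to 11, right 3 to 14, down 1 to 19, right 1 to 20 — 7 moves in all.
Check: all required cells visited.

1 6 11 12 13 14 19 20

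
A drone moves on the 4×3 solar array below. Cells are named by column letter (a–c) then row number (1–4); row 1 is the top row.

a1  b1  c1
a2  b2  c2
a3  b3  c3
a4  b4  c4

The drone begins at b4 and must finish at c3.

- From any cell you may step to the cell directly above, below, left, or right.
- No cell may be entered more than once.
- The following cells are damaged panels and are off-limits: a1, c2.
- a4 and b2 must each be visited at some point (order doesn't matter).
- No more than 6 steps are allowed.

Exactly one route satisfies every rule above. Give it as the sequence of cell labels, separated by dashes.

Any route must reach a4 and b2 and still end at c3 within 6 moves, so the order of the required stops is forced.
Route from b4: left to a4, 2× up (reaching a2), right to b2, down to b3, right to c3 — 6 moves in all.
Check: all required cells visited; 6 ≤ 6 moves.

b4 - a4 - a3 - a2 - b2 - b3 - c3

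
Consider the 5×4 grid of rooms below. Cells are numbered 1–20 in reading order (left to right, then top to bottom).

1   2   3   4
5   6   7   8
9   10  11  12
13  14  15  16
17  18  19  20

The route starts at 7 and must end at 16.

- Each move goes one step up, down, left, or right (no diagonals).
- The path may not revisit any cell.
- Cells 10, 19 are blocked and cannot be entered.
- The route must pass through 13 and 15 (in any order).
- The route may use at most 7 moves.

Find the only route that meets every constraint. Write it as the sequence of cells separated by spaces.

The budget equals the shortest possible length, so every move has to be on a shortest route through the required cells.
Route from 7: 2× left (reaching 5), 2× down (reaching 13), 3× right (reaching 16) — 7 moves in all.
Check: all required cells visited; 7 ≤ 7 moves.

7 6 5 9 13 14 15 16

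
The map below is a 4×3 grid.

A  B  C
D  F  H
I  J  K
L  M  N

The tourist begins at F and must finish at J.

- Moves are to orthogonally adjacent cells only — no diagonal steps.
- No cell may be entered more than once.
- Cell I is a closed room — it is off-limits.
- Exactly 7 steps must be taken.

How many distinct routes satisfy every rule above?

2

Need simple routes of exactly 7 moves from F to J (Manhattan distance 1, so 3 moves are spent on a detour and 3 undoing it).
Enumerating: F B C H K N M J | F D A B C H K J.
That gives 2 routes.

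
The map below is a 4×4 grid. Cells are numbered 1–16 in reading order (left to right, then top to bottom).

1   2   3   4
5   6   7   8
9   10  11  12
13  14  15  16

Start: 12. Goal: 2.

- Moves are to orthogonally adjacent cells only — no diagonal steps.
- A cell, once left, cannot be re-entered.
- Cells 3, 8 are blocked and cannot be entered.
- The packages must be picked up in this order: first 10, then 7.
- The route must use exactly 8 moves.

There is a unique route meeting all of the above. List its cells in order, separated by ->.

The waypoints must appear in the order 10, 7, with no cell reused.
Route from 12: down 1 to 16, left 2 to 14, up 1 to 10, right 1 to 11, up 1 to 7, left 1 to 6, up 1 to 2 — 8 moves in all.
Check: order respected (10 at step 4, 7 at step 6); 8 moves as required.

12 -> 16 -> 15 -> 14 -> 10 -> 11 -> 7 -> 6 -> 2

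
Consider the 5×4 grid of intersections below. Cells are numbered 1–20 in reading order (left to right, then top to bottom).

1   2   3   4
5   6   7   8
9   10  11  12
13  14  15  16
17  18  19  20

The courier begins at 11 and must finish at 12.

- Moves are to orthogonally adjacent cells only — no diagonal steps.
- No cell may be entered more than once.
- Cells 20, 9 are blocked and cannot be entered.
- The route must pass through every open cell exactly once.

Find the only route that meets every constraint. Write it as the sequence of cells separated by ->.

11 -> 7 -> 8 -> 4 -> 3 -> 2 -> 1 -> 5 -> 6 -> 10 -> 14 -> 13 -> 17 -> 18 -> 19 -> 15 -> 16 -> 12

Need to visit all 18 open cells exactly once, starting at 11 and ending at 12.
Cell 19 has only two open neighbours (15 and 18), so the path must pass straight through it: one of those is the cell it's entered from and the other is where it exits.
Route from 11: up 1 to 7, right 1 to 8, up 1 to 4, left 3 to 1, down 1 to 5, right 1 to 6, down 2 to 14, left 1 to 13, down 1 to 17, right 2 to 19, up 1 to 15, right 1 to 16, up 1 to 12 — 17 moves in all.
Check: all 18 open cells covered.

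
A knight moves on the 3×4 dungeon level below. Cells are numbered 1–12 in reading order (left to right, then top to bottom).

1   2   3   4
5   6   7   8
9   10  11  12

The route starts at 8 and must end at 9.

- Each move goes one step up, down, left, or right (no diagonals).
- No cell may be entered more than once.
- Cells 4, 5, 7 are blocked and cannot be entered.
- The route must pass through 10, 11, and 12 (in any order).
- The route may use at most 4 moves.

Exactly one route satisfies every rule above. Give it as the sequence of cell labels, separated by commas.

8, 12, 11, 10, 9

The 4-move cap with required stops at 10, 11, 12 leaves no slack for detours.
Route from 8: down 1 to 12, left 3 to 9 — 4 moves in all.
Check: all required cells visited; 4 ≤ 4 moves.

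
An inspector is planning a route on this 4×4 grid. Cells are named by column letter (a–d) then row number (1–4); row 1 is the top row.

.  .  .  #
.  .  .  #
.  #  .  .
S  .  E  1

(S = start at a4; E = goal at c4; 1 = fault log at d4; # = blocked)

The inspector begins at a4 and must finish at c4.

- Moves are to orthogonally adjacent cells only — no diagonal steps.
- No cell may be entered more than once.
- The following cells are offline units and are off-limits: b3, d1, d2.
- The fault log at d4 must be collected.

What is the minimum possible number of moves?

Any route passes through d4 somewhere between a4 and c4. Summing Manhattan distances along the two legs (a4 → d4 → c4) gives a lower bound of 3 + 1 = 4 moves.
The shortest route satisfying every rule uses 8 moves: a4 → a3 → a2 → b2 → c2 → c3 → d3 → d4 → c4.
The no-revisit rule (legs can't share cells) pushes the minimum above the 4-move bound; an exhaustive check rules out every length from 4 to 7 (on a 4-connected grid the length of any start-to-goal walk has the same parity as the Manhattan bound, so only lengths 4, 6, 8, … need checking), leaving 8 as the minimum.

8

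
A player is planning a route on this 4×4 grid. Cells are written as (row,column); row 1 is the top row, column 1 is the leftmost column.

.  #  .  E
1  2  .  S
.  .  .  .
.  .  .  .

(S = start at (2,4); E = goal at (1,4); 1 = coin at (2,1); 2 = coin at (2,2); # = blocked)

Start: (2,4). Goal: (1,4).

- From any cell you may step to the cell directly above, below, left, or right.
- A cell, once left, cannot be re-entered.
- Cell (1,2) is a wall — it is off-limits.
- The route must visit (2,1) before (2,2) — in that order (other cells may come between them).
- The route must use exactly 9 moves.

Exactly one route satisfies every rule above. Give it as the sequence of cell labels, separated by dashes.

(2,4) - (3,4) - (3,3) - (3,2) - (3,1) - (2,1) - (2,2) - (2,3) - (1,3) - (1,4)

The waypoints must appear in the order (2,1), (2,2), with no cell reused.
Route from (2,4): down 1 to (3,4), left 3 to (3,1), up 1 to (2,1), right 2 to (2,3), up 1 to (1,3), right 1 to (1,4) — 9 moves in all.
Check: order respected (1 at step 5, 2 at step 6); 9 moves as required.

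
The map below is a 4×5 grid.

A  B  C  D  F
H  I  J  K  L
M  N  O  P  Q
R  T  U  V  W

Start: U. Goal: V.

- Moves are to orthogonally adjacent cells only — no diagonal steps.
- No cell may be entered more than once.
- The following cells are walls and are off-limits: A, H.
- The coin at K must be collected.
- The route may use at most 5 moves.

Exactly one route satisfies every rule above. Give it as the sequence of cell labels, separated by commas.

Any route must reach K and still end at V within 5 moves, so the order of the required stops is forced.
Route from U: up 2 to J, right 1 to K, down 2 to V — 5 moves in all.
Check: all required cells visited; 5 ≤ 5 moves.

U, O, J, K, P, V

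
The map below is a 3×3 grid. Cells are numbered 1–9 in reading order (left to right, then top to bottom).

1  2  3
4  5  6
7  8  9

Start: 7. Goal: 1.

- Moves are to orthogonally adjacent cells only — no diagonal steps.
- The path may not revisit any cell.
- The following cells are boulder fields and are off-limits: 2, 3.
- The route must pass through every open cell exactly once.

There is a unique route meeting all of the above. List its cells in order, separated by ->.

7 -> 8 -> 9 -> 6 -> 5 -> 4 -> 1

Need to visit all 7 open cells exactly once, starting at 7 and ending at 1.
Cell 6 has only two open neighbours (9 and 5), so the path must pass straight through it: one of those is the cell it's entered from and the other is where it exits.
Route from 7: right 2 to 9, up 1 to 6, left 2 to 4, up 1 to 1 — 6 moves in all.
Check: all 7 open cells covered.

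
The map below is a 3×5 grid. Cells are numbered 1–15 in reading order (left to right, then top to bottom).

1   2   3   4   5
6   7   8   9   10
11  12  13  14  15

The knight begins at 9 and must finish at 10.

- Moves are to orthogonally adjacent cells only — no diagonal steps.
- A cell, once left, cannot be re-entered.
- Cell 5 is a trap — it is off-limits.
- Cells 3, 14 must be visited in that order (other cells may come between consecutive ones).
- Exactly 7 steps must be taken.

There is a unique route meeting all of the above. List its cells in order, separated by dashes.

The waypoints must appear in the order 3, 14, with no cell reused.
Route from 9: up 1 to 4, left 1 to 3, down 2 to 13, right 2 to 15, up 1 to 10 — 7 moves in all.
Check: order respected (3 at step 2, 14 at step 5); 7 moves as required.

9 - 4 - 3 - 8 - 13 - 14 - 15 - 10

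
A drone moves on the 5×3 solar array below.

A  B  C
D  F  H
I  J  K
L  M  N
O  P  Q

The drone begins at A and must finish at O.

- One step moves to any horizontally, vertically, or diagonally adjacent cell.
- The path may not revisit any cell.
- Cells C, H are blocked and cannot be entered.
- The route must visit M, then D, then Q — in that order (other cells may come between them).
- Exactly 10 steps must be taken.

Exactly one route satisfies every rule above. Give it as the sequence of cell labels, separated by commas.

A, F, K, M, I, D, J, N, Q, P, O

The waypoints must appear in the order M, D, Q, with no cell reused.
Route from A: 2× down-right (reaching K), down-left to M, up-left to I, up to D, 2× down-right (reaching N), down to Q, 2× left (reaching O) — 10 moves in all.
Check: order respected (M at step 3, D at step 5, Q at step 8); 10 moves as required.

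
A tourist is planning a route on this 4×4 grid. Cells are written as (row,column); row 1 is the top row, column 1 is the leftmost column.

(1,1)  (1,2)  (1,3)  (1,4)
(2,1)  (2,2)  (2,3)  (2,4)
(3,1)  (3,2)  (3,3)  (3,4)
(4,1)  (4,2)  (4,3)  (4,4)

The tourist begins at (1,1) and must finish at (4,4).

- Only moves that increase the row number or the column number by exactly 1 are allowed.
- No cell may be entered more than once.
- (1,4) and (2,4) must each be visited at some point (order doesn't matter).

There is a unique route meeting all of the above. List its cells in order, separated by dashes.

(1,1) - (1,2) - (1,3) - (1,4) - (2,4) - (3,4) - (4,4)

Moves only go right or down, so the column and row indices never decrease.
Route from (1,1): 3× right (reaching (1,4)), 3× down (reaching (4,4)) — 6 moves in all.
Check: all required cells visited.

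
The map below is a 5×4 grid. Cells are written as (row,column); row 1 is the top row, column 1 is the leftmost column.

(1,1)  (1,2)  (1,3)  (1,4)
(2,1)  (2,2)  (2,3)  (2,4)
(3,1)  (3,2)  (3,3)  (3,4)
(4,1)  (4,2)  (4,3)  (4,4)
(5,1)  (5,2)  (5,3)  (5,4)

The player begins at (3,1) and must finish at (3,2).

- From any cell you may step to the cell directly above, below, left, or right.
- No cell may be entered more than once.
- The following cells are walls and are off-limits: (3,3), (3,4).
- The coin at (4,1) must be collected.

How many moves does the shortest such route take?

Any route passes through (4,1) somewhere between (3,1) and (3,2). Summing Manhattan distances along the two legs ((3,1) → (4,1) → (3,2)) gives a lower bound of 1 + 2 = 3 moves.
A route of 3 moves achieves this: (3,1) → (4,1) → (4,2) → (3,2).
Since 3 matches the lower bound, it is optimal.

3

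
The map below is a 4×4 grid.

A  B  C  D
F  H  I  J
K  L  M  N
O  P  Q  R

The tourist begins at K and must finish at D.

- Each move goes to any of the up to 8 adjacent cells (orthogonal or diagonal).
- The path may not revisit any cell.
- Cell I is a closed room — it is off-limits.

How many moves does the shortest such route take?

3

With diagonal moves allowed, the Chebyshev distance max(|Δrow|,|Δcol|) from K to D is 3, so at least 3 moves are needed.
A route of 3 moves achieves this: K → H → C → D.
Since 3 matches the lower bound, it is optimal.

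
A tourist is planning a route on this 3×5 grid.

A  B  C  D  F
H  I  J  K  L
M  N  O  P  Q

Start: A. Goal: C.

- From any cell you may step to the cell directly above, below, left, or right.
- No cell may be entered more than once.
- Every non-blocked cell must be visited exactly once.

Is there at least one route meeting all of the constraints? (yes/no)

yes

One route that works: A → H → M → N → O → P → Q → L → F → D → K → J → I → B → C.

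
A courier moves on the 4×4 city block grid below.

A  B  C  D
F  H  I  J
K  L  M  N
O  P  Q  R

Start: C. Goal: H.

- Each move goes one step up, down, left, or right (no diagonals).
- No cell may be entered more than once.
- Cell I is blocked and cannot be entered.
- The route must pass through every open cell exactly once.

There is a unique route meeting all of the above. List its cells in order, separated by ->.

Need to visit all 15 open cells exactly once, starting at C and ending at H.
Cell O has only two open neighbours (K and P), so the path must pass straight through it: one of those is the cell it's entered from and the other is where it exits.
Route from C: right to D, 3× down (reaching R), left to Q, up to M, left to L, down to P, left to O, 3× up (reaching A), right to B, down to H — 14 moves in all.
Check: all 15 open cells covered.

C -> D -> J -> N -> R -> Q -> M -> L -> P -> O -> K -> F -> A -> B -> H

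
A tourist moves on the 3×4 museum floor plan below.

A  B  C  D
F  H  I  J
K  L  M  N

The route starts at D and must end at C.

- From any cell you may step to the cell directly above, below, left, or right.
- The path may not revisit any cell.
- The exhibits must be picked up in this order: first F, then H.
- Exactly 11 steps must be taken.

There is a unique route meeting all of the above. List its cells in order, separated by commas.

The waypoints must appear in the order F, H, with no cell reused.
Route from D: 2× down (reaching N), 3× left (reaching K), 2× up (reaching A), right to B, down to H, right to I, up to C — 11 moves in all.
Check: order respected (F at step 6, H at step 9); 11 moves as required.

D, J, N, M, L, K, F, A, B, H, I, C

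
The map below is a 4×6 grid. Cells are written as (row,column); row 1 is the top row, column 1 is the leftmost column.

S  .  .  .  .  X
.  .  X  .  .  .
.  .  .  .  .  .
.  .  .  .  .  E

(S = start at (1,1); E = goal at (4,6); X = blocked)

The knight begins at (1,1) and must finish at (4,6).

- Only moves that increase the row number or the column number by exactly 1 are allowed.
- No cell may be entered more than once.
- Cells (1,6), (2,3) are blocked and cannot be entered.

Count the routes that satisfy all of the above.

A right/down-only route from (1,1) to (4,6) makes exactly 3 down-moves and 5 right-moves in some order.
With no other constraints that would be C(8,3) = 56 routes.
Subtract routes through each blocked cell (inclusion–exclusion for overlaps): − through (1,6): 1 − through (2,3): 30 → 25.
That gives 25 routes.

25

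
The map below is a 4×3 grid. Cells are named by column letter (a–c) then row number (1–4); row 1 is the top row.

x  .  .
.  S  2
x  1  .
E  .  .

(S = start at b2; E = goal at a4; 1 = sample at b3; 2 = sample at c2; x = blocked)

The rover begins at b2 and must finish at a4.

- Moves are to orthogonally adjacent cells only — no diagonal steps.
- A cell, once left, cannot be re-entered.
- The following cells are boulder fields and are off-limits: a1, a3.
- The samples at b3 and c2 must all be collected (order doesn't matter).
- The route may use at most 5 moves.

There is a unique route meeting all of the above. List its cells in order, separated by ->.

The budget equals the shortest possible length, so every move has to be on a shortest route through the required cells.
Route from b2: right to c2, down to c3, left to b3, down to b4, left to a4 — 5 moves in all.
Check: all required cells visited; 5 ≤ 5 moves.

b2 -> c2 -> c3 -> b3 -> b4 -> a4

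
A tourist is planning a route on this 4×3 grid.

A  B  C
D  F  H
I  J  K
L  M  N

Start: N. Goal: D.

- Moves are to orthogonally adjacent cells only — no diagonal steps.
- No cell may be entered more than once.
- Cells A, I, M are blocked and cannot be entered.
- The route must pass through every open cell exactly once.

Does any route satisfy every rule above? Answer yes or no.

no

Colour the cells like a checkerboard: each orthogonal step flips colour, so a Hamiltonian route alternates colours. Here there are 3 cells of one colour and 6 of the other, with start on the same colour as the goal — the counts and endpoints can't be arranged into an alternating sequence of length 9, so no Hamiltonian route exists.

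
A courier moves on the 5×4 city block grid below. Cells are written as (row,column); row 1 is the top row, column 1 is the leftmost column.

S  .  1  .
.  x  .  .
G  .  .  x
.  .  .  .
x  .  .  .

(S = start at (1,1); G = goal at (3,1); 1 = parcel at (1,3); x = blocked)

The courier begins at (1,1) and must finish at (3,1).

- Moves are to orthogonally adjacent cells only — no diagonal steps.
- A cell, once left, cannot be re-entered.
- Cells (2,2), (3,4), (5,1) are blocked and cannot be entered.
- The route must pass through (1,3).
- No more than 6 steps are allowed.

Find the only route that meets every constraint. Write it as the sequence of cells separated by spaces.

(1,1) (1,2) (1,3) (2,3) (3,3) (3,2) (3,1)

The 6-move cap with required stops at (1,3) leaves no slack for detours.
Route from (1,1): 2× right (reaching (1,3)), 2× down (reaching (3,3)), 2× left (reaching (3,1)) — 6 moves in all.
Check: all required cells visited; 6 ≤ 6 moves.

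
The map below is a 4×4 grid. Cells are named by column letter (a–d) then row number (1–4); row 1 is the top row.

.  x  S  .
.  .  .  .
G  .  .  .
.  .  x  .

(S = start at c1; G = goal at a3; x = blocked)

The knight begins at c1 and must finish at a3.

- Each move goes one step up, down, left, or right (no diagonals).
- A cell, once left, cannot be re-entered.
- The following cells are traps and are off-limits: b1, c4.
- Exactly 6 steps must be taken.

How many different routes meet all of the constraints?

8

Need simple routes of exactly 6 moves from c1 to a3 (Manhattan distance 4, so 1 moves are spent on a detour and 1 undoing it).
Enumerating: c1 c2 c3 b3 b2 a2 a3 | c1 c2 c3 b3 b4 a4 a3 | c1 c2 b2 b3 b4 a4 a3 | c1 c2 d2 d3 c3 b3 a3 | c1 d1 d2 d3 c3 b3 a3 | c1 d1 d2 c2 c3 b3 a3 | c1 d1 d2 c2 b2 b3 a3 | c1 d1 d2 c2 b2 a2 a3.
That gives 8 routes.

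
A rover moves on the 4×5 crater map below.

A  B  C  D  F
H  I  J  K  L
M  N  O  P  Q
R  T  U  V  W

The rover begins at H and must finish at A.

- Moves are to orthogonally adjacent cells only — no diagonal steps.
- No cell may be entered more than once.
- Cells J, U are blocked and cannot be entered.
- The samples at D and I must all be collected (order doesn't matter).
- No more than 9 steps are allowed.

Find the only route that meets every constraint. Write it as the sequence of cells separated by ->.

The budget equals the shortest possible length, so every move has to be on a shortest route through the required cells.
Route from H: right 1 to I, down 1 to N, right 2 to P, up 2 to D, left 3 to A — 9 moves in all.
Check: all required cells visited; 9 ≤ 9 moves.

H -> I -> N -> O -> P -> K -> D -> C -> B -> A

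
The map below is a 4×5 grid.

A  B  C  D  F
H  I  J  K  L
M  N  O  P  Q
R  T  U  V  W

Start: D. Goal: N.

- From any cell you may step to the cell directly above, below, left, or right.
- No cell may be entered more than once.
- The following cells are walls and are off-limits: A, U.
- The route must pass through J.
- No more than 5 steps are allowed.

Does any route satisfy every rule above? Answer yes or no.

yes

One route that works: D → K → J → O → N.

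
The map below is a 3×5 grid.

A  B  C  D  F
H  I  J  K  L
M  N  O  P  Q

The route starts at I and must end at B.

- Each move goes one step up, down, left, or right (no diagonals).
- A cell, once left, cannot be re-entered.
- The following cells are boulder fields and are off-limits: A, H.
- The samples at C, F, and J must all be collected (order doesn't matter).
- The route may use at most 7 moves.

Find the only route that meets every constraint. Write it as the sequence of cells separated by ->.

The budget equals the shortest possible length, so every move has to be on a shortest route through the required cells.
Route from I: right 3 to L, up 1 to F, left 3 to B — 7 moves in all.
Check: all required cells visited; 7 ≤ 7 moves.

I -> J -> K -> L -> F -> D -> C -> B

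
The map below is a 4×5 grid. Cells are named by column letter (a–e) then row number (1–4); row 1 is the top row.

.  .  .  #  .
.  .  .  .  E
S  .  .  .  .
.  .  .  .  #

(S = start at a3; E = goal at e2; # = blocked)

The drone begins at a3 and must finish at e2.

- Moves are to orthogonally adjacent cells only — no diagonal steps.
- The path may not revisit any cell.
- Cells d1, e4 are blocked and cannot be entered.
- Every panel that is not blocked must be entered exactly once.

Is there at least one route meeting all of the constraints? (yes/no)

no

Cell e1 has only one open neighbour but is neither the start nor the goal, so a Hamiltonian route would have to both enter and leave it through the same neighbour — impossible without revisiting.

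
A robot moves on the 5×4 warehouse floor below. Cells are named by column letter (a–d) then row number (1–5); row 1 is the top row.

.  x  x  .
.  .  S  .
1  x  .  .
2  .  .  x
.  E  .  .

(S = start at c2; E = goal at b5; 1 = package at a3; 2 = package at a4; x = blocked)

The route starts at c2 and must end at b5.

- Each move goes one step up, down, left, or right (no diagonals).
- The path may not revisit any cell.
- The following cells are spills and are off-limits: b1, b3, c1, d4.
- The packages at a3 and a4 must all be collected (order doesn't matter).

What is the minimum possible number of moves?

6

Any route passes through a3 and a4 in some order between c2 and b5. Summing Manhattan distances along each leg and taking the cheapest ordering (c2 → a3 → a4 → b5) gives a lower bound of 3 + 1 + 2 = 6 moves.
A route of 6 moves achieves this: c2 → b2 → a2 → a3 → a4 → a5 → b5.
Since 6 matches the lower bound, it is optimal.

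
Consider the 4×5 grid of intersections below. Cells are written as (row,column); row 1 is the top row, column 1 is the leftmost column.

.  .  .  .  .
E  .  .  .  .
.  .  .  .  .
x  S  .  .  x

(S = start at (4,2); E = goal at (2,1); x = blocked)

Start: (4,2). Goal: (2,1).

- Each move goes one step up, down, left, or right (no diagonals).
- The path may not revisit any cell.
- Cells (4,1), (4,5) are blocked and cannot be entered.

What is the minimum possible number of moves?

3

The Manhattan distance from (4,2) to (2,1) is |4−2| + |2−1| = 3, so at least 3 moves are needed.
A route of 3 moves achieves this: (4,2) → (3,2) → (2,2) → (2,1).
Since 3 matches the lower bound, it is optimal.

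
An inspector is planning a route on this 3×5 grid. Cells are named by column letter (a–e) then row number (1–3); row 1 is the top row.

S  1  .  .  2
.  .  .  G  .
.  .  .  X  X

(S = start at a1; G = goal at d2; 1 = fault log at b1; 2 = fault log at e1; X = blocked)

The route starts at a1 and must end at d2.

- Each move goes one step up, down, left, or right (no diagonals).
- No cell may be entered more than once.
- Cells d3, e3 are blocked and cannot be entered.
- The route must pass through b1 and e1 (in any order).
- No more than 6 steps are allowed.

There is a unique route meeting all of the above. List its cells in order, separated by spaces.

a1 b1 c1 d1 e1 e2 d2

Any route must reach b1 and e1 and still end at d2 within 6 moves, so the order of the required stops is forced.
Route from a1: right 4 to e1, down 1 to e2, left 1 to d2 — 6 moves in all.
Check: all required cells visited; 6 ≤ 6 moves.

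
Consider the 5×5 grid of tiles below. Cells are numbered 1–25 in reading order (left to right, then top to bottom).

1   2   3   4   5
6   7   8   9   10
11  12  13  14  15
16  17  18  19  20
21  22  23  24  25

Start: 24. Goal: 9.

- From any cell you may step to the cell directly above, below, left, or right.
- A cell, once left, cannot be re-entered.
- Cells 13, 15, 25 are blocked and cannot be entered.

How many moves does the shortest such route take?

The Manhattan distance from 24 to 9 is |5−2| + |4−4| = 3, so at least 3 moves are needed.
A route of 3 moves achieves this: 24 → 19 → 14 → 9.
Since 3 matches the lower bound, it is optimal.

3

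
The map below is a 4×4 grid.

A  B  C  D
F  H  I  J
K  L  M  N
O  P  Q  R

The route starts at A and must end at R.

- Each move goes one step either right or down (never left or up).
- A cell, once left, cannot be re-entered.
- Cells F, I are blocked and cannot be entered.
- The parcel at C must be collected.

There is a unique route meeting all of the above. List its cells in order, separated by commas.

Moves only go right or down, so the column and row indices never decrease.
Route from A: right 3 to D, down 3 to R — 6 moves in all.
Check: all required cells visited.

A, B, C, D, J, N, R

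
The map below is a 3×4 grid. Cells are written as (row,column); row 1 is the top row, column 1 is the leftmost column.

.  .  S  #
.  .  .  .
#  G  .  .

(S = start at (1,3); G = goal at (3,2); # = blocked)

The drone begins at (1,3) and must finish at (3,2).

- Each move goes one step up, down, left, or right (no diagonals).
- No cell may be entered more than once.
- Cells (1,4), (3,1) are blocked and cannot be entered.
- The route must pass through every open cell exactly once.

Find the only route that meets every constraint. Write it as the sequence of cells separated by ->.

Need to visit all 10 open cells exactly once, starting at (1,3) and ending at (3,2).
Cell (1,1) has only two open neighbours ((2,1) and (1,2)), so the path must pass straight through it: one of those is the cell it's entered from and the other is where it exits.
Route from (1,3): 2× left (reaching (1,1)), down to (2,1), 3× right (reaching (2,4)), down to (3,4), 2× left (reaching (3,2)) — 9 moves in all.
Check: all 10 open cells covered.

(1,3) -> (1,2) -> (1,1) -> (2,1) -> (2,2) -> (2,3) -> (2,4) -> (3,4) -> (3,3) -> (3,2)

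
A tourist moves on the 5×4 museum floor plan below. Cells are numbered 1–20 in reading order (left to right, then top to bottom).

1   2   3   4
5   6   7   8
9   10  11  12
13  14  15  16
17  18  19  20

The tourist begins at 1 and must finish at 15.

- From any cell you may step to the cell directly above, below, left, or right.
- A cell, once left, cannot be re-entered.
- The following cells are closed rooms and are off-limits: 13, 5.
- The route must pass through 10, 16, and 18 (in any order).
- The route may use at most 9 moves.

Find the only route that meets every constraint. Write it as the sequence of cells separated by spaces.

The budget equals the shortest possible length, so every move has to be on a shortest route through the required cells.
Route from 1: right to 2, 4× down (reaching 18), 2× right (reaching 20), up to 16, left to 15 — 9 moves in all.
Check: all required cells visited; 9 ≤ 9 moves.

1 2 6 10 14 18 19 20 16 15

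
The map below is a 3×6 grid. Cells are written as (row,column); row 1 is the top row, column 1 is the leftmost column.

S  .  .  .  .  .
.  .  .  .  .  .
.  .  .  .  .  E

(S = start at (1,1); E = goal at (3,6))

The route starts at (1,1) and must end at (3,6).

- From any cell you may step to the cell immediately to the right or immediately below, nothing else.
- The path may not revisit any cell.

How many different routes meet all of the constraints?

A right/down-only route from (1,1) to (3,6) makes exactly 2 down-moves and 5 right-moves in some order.
With no other constraints that would be C(7,2) = 21 routes.
That gives 21 routes.

21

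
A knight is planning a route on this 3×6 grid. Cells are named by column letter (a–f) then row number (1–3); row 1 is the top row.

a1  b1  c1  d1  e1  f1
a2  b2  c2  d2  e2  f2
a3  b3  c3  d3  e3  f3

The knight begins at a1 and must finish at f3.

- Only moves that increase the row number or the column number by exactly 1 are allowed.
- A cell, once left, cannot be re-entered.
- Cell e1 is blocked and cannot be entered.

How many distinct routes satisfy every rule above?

18

A right/down-only route from a1 to f3 makes exactly 2 down-moves and 5 right-moves in some order.
With no other constraints that would be C(7,2) = 21 routes.
Subtract routes through each blocked cell (inclusion–exclusion for overlaps): − through e1: 3 → 18.
That gives 18 routes.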